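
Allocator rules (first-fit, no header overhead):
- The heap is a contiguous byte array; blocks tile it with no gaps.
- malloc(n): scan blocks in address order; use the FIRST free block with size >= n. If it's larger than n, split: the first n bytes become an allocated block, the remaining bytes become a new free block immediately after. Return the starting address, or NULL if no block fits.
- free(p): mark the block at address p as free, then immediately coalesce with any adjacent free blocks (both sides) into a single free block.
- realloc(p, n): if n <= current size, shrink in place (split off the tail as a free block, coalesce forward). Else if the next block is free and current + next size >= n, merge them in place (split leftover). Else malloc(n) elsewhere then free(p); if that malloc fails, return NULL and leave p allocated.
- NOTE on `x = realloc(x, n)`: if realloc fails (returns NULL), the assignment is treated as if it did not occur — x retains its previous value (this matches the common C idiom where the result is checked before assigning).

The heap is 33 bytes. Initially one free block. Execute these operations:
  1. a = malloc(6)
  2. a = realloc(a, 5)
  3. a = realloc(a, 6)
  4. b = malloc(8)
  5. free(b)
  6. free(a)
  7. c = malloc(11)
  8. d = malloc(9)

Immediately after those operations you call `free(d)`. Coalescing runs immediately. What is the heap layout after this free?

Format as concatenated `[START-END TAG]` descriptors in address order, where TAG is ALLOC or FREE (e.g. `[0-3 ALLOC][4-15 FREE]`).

Op 1: a = malloc(6) -> a = 0; heap: [0-5 ALLOC][6-32 FREE]
Op 2: a = realloc(a, 5) -> a = 0; heap: [0-4 ALLOC][5-32 FREE]
Op 3: a = realloc(a, 6) -> a = 0; heap: [0-5 ALLOC][6-32 FREE]
Op 4: b = malloc(8) -> b = 6; heap: [0-5 ALLOC][6-13 ALLOC][14-32 FREE]
Op 5: free(b) -> (freed b); heap: [0-5 ALLOC][6-32 FREE]
Op 6: free(a) -> (freed a); heap: [0-32 FREE]
Op 7: c = malloc(11) -> c = 0; heap: [0-10 ALLOC][11-32 FREE]
Op 8: d = malloc(9) -> d = 11; heap: [0-10 ALLOC][11-19 ALLOC][20-32 FREE]
free(d): d = 11 -> block [11-19 ALLOC]; mark free, coalesce with adjacent free neighbors -> [0-10 ALLOC][11-32 FREE]

Answer: [0-10 ALLOC][11-32 FREE]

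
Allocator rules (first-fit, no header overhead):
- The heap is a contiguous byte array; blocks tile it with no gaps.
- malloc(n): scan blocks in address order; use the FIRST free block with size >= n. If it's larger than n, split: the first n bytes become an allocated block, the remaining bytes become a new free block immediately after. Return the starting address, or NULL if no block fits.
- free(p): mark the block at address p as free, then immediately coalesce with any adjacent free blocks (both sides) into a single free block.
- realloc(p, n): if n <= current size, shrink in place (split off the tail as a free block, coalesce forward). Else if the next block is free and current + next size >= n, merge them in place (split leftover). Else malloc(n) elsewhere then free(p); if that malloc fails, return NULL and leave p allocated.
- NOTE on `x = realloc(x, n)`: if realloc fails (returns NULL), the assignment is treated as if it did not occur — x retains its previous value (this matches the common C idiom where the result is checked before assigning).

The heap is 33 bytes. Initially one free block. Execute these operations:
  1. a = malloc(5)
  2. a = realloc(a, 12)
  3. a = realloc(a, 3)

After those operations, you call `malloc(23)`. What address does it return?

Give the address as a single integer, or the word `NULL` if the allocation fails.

Answer: 3

Derivation:
Op 1: a = malloc(5) -> a = 0; heap: [0-4 ALLOC][5-32 FREE]
Op 2: a = realloc(a, 12) -> a = 0; heap: [0-11 ALLOC][12-32 FREE]
Op 3: a = realloc(a, 3) -> a = 0; heap: [0-2 ALLOC][3-32 FREE]
malloc(23): first-fit scan over [0-2 ALLOC][3-32 FREE] -> 3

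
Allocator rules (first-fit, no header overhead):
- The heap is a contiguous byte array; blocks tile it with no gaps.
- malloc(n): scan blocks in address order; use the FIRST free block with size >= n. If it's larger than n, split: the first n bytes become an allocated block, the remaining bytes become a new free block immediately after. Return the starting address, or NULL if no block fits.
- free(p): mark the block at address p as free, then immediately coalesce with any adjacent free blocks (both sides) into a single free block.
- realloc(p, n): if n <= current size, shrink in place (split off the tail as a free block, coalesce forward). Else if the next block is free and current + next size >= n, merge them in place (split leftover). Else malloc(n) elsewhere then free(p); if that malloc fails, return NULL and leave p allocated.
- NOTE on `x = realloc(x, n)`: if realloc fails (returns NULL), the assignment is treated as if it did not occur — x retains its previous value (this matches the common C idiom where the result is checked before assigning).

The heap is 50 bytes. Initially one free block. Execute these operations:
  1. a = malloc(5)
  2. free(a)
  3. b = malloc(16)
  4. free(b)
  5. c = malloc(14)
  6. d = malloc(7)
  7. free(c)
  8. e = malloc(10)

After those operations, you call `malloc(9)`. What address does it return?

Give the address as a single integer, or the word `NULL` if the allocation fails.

Op 1: a = malloc(5) -> a = 0; heap: [0-4 ALLOC][5-49 FREE]
Op 2: free(a) -> (freed a); heap: [0-49 FREE]
Op 3: b = malloc(16) -> b = 0; heap: [0-15 ALLOC][16-49 FREE]
Op 4: free(b) -> (freed b); heap: [0-49 FREE]
Op 5: c = malloc(14) -> c = 0; heap: [0-13 ALLOC][14-49 FREE]
Op 6: d = malloc(7) -> d = 14; heap: [0-13 ALLOC][14-20 ALLOC][21-49 FREE]
Op 7: free(c) -> (freed c); heap: [0-13 FREE][14-20 ALLOC][21-49 FREE]
Op 8: e = malloc(10) -> e = 0; heap: [0-9 ALLOC][10-13 FREE][14-20 ALLOC][21-49 FREE]
malloc(9): first-fit scan over [0-9 ALLOC][10-13 FREE][14-20 ALLOC][21-49 FREE] -> 21

Answer: 21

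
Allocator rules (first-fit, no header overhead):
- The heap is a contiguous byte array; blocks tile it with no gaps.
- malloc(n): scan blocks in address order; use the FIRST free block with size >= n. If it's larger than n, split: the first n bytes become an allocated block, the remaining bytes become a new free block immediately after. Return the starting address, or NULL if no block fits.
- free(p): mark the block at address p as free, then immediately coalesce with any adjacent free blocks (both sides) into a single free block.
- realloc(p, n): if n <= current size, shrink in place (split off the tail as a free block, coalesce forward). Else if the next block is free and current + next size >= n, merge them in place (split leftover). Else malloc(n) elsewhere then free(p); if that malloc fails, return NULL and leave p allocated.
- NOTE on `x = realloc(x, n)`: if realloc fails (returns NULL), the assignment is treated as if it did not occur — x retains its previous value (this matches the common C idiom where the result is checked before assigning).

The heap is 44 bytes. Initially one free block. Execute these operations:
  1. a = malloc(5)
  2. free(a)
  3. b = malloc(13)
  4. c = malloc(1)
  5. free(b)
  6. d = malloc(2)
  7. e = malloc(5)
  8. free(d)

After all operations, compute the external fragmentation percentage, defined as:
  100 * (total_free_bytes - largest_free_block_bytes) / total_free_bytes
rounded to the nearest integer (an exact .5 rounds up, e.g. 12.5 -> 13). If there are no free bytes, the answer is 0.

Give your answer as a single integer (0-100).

Op 1: a = malloc(5) -> a = 0; heap: [0-4 ALLOC][5-43 FREE]
Op 2: free(a) -> (freed a); heap: [0-43 FREE]
Op 3: b = malloc(13) -> b = 0; heap: [0-12 ALLOC][13-43 FREE]
Op 4: c = malloc(1) -> c = 13; heap: [0-12 ALLOC][13-13 ALLOC][14-43 FREE]
Op 5: free(b) -> (freed b); heap: [0-12 FREE][13-13 ALLOC][14-43 FREE]
Op 6: d = malloc(2) -> d = 0; heap: [0-1 ALLOC][2-12 FREE][13-13 ALLOC][14-43 FREE]
Op 7: e = malloc(5) -> e = 2; heap: [0-1 ALLOC][2-6 ALLOC][7-12 FREE][13-13 ALLOC][14-43 FREE]
Op 8: free(d) -> (freed d); heap: [0-1 FREE][2-6 ALLOC][7-12 FREE][13-13 ALLOC][14-43 FREE]
Free blocks: [2 6 30] total_free=38 largest=30 -> 100*(38-30)/38 = 800/38 ≈ 21.053 -> rounds to 21

Answer: 21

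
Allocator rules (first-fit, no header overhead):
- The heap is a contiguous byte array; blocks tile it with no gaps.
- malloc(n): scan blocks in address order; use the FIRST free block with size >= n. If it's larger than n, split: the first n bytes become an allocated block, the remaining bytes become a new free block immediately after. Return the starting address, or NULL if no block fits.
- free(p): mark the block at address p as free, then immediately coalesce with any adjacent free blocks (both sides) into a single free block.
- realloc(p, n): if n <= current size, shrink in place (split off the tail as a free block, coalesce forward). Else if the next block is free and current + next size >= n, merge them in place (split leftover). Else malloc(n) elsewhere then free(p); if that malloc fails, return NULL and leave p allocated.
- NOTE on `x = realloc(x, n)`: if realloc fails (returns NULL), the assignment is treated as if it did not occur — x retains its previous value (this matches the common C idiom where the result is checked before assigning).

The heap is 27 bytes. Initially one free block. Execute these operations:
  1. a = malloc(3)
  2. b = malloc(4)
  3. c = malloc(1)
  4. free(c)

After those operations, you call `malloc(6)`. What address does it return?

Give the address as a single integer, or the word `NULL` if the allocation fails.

Op 1: a = malloc(3) -> a = 0; heap: [0-2 ALLOC][3-26 FREE]
Op 2: b = malloc(4) -> b = 3; heap: [0-2 ALLOC][3-6 ALLOC][7-26 FREE]
Op 3: c = malloc(1) -> c = 7; heap: [0-2 ALLOC][3-6 ALLOC][7-7 ALLOC][8-26 FREE]
Op 4: free(c) -> (freed c); heap: [0-2 ALLOC][3-6 ALLOC][7-26 FREE]
malloc(6): first-fit scan over [0-2 ALLOC][3-6 ALLOC][7-26 FREE] -> 7

Answer: 7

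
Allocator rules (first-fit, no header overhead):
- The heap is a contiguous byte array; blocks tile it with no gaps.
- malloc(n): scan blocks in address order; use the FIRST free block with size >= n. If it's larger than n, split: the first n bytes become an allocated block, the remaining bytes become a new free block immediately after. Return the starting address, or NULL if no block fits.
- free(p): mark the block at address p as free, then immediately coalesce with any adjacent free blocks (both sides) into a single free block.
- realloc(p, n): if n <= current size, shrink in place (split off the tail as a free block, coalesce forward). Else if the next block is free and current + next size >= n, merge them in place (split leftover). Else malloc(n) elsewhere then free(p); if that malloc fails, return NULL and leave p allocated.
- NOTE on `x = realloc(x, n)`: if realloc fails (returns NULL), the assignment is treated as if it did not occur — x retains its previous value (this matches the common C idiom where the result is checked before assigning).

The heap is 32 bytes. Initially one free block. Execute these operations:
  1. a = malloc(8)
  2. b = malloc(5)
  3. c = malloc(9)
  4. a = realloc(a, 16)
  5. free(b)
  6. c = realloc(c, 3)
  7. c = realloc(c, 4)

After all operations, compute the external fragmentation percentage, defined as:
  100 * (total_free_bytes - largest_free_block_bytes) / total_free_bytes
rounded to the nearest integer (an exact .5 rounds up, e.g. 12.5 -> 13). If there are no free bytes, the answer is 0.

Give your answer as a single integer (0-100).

Op 1: a = malloc(8) -> a = 0; heap: [0-7 ALLOC][8-31 FREE]
Op 2: b = malloc(5) -> b = 8; heap: [0-7 ALLOC][8-12 ALLOC][13-31 FREE]
Op 3: c = malloc(9) -> c = 13; heap: [0-7 ALLOC][8-12 ALLOC][13-21 ALLOC][22-31 FREE]
Op 4: a = realloc(a, 16) -> NULL (a unchanged); heap: [0-7 ALLOC][8-12 ALLOC][13-21 ALLOC][22-31 FREE]
Op 5: free(b) -> (freed b); heap: [0-7 ALLOC][8-12 FREE][13-21 ALLOC][22-31 FREE]
Op 6: c = realloc(c, 3) -> c = 13; heap: [0-7 ALLOC][8-12 FREE][13-15 ALLOC][16-31 FREE]
Op 7: c = realloc(c, 4) -> c = 13; heap: [0-7 ALLOC][8-12 FREE][13-16 ALLOC][17-31 FREE]
Free blocks: [5 15] total_free=20 largest=15 -> 100*(20-15)/20 = 500/20 = 25

Answer: 25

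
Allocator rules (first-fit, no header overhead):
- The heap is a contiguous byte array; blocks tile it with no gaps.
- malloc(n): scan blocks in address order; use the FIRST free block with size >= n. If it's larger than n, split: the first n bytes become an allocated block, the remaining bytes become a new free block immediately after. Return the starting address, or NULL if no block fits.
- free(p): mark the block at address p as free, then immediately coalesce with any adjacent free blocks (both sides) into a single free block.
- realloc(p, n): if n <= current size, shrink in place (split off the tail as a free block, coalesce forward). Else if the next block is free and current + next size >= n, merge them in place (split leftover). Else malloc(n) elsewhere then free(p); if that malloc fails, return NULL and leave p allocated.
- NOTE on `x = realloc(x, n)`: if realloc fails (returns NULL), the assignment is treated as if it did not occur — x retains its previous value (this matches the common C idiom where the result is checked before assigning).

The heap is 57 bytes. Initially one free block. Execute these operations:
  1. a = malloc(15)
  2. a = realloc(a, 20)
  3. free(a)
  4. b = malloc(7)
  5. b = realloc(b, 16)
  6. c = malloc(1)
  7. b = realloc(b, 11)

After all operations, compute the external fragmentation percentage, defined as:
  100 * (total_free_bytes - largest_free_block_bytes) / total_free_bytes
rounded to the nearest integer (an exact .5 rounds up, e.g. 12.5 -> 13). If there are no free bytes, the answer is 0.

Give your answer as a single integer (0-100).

Answer: 11

Derivation:
Op 1: a = malloc(15) -> a = 0; heap: [0-14 ALLOC][15-56 FREE]
Op 2: a = realloc(a, 20) -> a = 0; heap: [0-19 ALLOC][20-56 FREE]
Op 3: free(a) -> (freed a); heap: [0-56 FREE]
Op 4: b = malloc(7) -> b = 0; heap: [0-6 ALLOC][7-56 FREE]
Op 5: b = realloc(b, 16) -> b = 0; heap: [0-15 ALLOC][16-56 FREE]
Op 6: c = malloc(1) -> c = 16; heap: [0-15 ALLOC][16-16 ALLOC][17-56 FREE]
Op 7: b = realloc(b, 11) -> b = 0; heap: [0-10 ALLOC][11-15 FREE][16-16 ALLOC][17-56 FREE]
Free blocks: [5 40] total_free=45 largest=40 -> 100*(45-40)/45 = 500/45 ≈ 11.111 -> rounds to 11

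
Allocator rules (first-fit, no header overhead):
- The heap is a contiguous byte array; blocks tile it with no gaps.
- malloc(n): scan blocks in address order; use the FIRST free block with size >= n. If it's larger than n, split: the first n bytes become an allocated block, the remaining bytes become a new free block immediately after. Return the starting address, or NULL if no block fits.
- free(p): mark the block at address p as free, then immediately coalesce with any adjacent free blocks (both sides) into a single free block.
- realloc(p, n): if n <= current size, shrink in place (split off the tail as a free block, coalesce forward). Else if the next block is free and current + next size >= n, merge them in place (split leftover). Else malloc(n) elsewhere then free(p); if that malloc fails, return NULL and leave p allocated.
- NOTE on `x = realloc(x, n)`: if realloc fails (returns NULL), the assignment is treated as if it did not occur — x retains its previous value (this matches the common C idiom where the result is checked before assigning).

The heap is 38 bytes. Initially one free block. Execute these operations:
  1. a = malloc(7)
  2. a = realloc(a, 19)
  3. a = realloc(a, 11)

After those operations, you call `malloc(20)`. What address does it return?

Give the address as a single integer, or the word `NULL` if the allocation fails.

Op 1: a = malloc(7) -> a = 0; heap: [0-6 ALLOC][7-37 FREE]
Op 2: a = realloc(a, 19) -> a = 0; heap: [0-18 ALLOC][19-37 FREE]
Op 3: a = realloc(a, 11) -> a = 0; heap: [0-10 ALLOC][11-37 FREE]
malloc(20): first-fit scan over [0-10 ALLOC][11-37 FREE] -> 11

Answer: 11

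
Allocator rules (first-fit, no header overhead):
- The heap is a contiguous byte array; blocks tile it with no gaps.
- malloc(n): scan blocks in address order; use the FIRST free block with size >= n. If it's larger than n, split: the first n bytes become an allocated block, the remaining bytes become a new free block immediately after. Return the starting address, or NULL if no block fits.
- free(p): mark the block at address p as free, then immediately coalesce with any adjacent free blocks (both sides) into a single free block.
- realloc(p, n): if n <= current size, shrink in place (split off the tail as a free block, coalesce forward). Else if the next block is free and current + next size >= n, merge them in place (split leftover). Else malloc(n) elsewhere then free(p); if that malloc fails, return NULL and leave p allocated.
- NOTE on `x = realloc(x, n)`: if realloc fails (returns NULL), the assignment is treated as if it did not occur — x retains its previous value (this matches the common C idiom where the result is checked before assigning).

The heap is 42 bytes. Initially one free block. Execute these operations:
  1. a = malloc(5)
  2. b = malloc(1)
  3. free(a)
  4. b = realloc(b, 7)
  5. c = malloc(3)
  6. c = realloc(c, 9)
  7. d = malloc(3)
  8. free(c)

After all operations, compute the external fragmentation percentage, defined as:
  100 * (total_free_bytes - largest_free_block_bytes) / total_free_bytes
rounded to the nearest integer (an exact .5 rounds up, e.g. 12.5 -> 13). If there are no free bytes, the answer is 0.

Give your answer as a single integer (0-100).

Op 1: a = malloc(5) -> a = 0; heap: [0-4 ALLOC][5-41 FREE]
Op 2: b = malloc(1) -> b = 5; heap: [0-4 ALLOC][5-5 ALLOC][6-41 FREE]
Op 3: free(a) -> (freed a); heap: [0-4 FREE][5-5 ALLOC][6-41 FREE]
Op 4: b = realloc(b, 7) -> b = 5; heap: [0-4 FREE][5-11 ALLOC][12-41 FREE]
Op 5: c = malloc(3) -> c = 0; heap: [0-2 ALLOC][3-4 FREE][5-11 ALLOC][12-41 FREE]
Op 6: c = realloc(c, 9) -> c = 12; heap: [0-4 FREE][5-11 ALLOC][12-20 ALLOC][21-41 FREE]
Op 7: d = malloc(3) -> d = 0; heap: [0-2 ALLOC][3-4 FREE][5-11 ALLOC][12-20 ALLOC][21-41 FREE]
Op 8: free(c) -> (freed c); heap: [0-2 ALLOC][3-4 FREE][5-11 ALLOC][12-41 FREE]
Free blocks: [2 30] total_free=32 largest=30 -> 100*(32-30)/32 = 200/32 = 6.25 -> rounds to 6

Answer: 6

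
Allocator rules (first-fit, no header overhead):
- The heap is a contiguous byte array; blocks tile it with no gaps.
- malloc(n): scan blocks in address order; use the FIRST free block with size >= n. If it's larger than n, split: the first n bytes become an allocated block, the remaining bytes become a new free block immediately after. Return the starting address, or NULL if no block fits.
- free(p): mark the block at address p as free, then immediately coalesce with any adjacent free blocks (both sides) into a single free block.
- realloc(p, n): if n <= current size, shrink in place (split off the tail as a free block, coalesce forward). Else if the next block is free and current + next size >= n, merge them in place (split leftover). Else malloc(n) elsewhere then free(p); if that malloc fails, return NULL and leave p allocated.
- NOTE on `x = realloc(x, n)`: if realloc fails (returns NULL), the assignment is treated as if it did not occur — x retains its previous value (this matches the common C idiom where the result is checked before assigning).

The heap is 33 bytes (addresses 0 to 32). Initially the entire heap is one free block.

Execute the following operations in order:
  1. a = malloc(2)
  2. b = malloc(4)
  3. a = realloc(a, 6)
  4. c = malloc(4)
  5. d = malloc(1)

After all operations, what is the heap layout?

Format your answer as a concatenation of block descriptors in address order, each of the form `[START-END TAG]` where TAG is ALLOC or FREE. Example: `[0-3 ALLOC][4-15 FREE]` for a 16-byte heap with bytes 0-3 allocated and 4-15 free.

Op 1: a = malloc(2) -> a = 0; heap: [0-1 ALLOC][2-32 FREE]
Op 2: b = malloc(4) -> b = 2; heap: [0-1 ALLOC][2-5 ALLOC][6-32 FREE]
Op 3: a = realloc(a, 6) -> a = 6; heap: [0-1 FREE][2-5 ALLOC][6-11 ALLOC][12-32 FREE]
Op 4: c = malloc(4) -> c = 12; heap: [0-1 FREE][2-5 ALLOC][6-11 ALLOC][12-15 ALLOC][16-32 FREE]
Op 5: d = malloc(1) -> d = 0; heap: [0-0 ALLOC][1-1 FREE][2-5 ALLOC][6-11 ALLOC][12-15 ALLOC][16-32 FREE]

Answer: [0-0 ALLOC][1-1 FREE][2-5 ALLOC][6-11 ALLOC][12-15 ALLOC][16-32 FREE]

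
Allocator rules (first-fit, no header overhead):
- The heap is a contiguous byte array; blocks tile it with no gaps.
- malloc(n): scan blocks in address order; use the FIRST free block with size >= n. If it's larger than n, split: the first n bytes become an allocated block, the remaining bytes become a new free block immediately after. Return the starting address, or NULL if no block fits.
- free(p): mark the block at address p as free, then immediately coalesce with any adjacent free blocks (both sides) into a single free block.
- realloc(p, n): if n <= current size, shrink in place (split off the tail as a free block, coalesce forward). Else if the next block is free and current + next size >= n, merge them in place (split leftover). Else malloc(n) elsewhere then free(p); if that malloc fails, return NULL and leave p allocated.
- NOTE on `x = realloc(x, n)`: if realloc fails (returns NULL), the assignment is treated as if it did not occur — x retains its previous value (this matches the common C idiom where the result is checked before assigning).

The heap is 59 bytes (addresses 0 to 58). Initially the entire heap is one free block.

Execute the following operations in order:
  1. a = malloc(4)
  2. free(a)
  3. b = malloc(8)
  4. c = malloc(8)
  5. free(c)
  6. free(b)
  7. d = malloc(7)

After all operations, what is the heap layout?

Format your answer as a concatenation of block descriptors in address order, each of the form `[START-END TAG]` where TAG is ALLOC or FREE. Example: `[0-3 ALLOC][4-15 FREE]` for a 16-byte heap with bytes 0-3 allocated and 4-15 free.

Op 1: a = malloc(4) -> a = 0; heap: [0-3 ALLOC][4-58 FREE]
Op 2: free(a) -> (freed a); heap: [0-58 FREE]
Op 3: b = malloc(8) -> b = 0; heap: [0-7 ALLOC][8-58 FREE]
Op 4: c = malloc(8) -> c = 8; heap: [0-7 ALLOC][8-15 ALLOC][16-58 FREE]
Op 5: free(c) -> (freed c); heap: [0-7 ALLOC][8-58 FREE]
Op 6: free(b) -> (freed b); heap: [0-58 FREE]
Op 7: d = malloc(7) -> d = 0; heap: [0-6 ALLOC][7-58 FREE]

Answer: [0-6 ALLOC][7-58 FREE]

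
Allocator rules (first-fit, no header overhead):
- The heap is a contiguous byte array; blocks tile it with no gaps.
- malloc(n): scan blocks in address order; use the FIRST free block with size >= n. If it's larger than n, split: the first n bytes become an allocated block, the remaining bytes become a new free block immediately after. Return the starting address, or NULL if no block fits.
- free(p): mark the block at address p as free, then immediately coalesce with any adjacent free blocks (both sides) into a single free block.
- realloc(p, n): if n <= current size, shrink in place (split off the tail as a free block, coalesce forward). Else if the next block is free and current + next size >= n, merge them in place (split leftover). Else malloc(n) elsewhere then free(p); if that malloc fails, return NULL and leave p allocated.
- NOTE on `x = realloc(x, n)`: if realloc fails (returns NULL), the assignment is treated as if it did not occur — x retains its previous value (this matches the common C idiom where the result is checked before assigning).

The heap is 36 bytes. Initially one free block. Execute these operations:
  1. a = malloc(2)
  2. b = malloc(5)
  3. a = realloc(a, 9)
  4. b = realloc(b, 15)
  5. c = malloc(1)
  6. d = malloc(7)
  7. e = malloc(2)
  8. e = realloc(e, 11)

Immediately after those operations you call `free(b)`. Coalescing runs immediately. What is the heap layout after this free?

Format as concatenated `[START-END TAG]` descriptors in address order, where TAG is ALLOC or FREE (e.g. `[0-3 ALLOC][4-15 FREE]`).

Op 1: a = malloc(2) -> a = 0; heap: [0-1 ALLOC][2-35 FREE]
Op 2: b = malloc(5) -> b = 2; heap: [0-1 ALLOC][2-6 ALLOC][7-35 FREE]
Op 3: a = realloc(a, 9) -> a = 7; heap: [0-1 FREE][2-6 ALLOC][7-15 ALLOC][16-35 FREE]
Op 4: b = realloc(b, 15) -> b = 16; heap: [0-6 FREE][7-15 ALLOC][16-30 ALLOC][31-35 FREE]
Op 5: c = malloc(1) -> c = 0; heap: [0-0 ALLOC][1-6 FREE][7-15 ALLOC][16-30 ALLOC][31-35 FREE]
Op 6: d = malloc(7) -> d = NULL; heap: [0-0 ALLOC][1-6 FREE][7-15 ALLOC][16-30 ALLOC][31-35 FREE]
Op 7: e = malloc(2) -> e = 1; heap: [0-0 ALLOC][1-2 ALLOC][3-6 FREE][7-15 ALLOC][16-30 ALLOC][31-35 FREE]
Op 8: e = realloc(e, 11) -> NULL (e unchanged); heap: [0-0 ALLOC][1-2 ALLOC][3-6 FREE][7-15 ALLOC][16-30 ALLOC][31-35 FREE]
free(b): b = 16 -> block [16-30 ALLOC]; mark free, coalesce with adjacent free neighbors -> [0-0 ALLOC][1-2 ALLOC][3-6 FREE][7-15 ALLOC][16-35 FREE]

Answer: [0-0 ALLOC][1-2 ALLOC][3-6 FREE][7-15 ALLOC][16-35 FREE]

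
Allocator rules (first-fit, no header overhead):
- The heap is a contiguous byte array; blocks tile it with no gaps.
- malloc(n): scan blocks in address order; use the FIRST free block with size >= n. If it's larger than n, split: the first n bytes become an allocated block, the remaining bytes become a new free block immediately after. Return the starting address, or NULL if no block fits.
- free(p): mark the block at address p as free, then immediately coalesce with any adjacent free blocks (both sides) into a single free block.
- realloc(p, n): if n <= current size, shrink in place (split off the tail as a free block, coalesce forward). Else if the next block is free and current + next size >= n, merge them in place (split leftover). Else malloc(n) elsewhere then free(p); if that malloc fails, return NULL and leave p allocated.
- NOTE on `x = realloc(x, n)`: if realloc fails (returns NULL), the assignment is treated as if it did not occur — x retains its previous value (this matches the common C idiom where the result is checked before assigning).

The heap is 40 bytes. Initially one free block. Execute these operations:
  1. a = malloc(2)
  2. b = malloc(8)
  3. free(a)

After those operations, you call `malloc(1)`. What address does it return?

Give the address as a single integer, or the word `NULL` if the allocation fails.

Op 1: a = malloc(2) -> a = 0; heap: [0-1 ALLOC][2-39 FREE]
Op 2: b = malloc(8) -> b = 2; heap: [0-1 ALLOC][2-9 ALLOC][10-39 FREE]
Op 3: free(a) -> (freed a); heap: [0-1 FREE][2-9 ALLOC][10-39 FREE]
malloc(1): first-fit scan over [0-1 FREE][2-9 ALLOC][10-39 FREE] -> 0

Answer: 0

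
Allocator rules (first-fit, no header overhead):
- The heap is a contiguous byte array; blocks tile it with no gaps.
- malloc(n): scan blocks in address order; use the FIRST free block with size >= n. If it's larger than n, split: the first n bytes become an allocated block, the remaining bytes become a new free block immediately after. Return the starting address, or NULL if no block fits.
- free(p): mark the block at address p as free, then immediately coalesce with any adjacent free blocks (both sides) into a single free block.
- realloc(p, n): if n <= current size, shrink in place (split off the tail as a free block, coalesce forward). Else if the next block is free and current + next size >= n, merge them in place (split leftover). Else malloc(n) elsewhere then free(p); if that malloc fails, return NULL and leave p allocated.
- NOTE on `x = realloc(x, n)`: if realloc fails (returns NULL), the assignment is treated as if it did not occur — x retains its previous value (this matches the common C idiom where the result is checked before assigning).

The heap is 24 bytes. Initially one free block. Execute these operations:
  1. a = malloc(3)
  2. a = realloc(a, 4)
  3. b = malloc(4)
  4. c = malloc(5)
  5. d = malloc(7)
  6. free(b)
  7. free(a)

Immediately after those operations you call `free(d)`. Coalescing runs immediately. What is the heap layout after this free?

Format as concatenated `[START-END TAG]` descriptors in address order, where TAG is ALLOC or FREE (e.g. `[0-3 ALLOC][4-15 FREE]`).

Answer: [0-7 FREE][8-12 ALLOC][13-23 FREE]

Derivation:
Op 1: a = malloc(3) -> a = 0; heap: [0-2 ALLOC][3-23 FREE]
Op 2: a = realloc(a, 4) -> a = 0; heap: [0-3 ALLOC][4-23 FREE]
Op 3: b = malloc(4) -> b = 4; heap: [0-3 ALLOC][4-7 ALLOC][8-23 FREE]
Op 4: c = malloc(5) -> c = 8; heap: [0-3 ALLOC][4-7 ALLOC][8-12 ALLOC][13-23 FREE]
Op 5: d = malloc(7) -> d = 13; heap: [0-3 ALLOC][4-7 ALLOC][8-12 ALLOC][13-19 ALLOC][20-23 FREE]
Op 6: free(b) -> (freed b); heap: [0-3 ALLOC][4-7 FREE][8-12 ALLOC][13-19 ALLOC][20-23 FREE]
Op 7: free(a) -> (freed a); heap: [0-7 FREE][8-12 ALLOC][13-19 ALLOC][20-23 FREE]
free(d): d = 13 -> block [13-19 ALLOC]; mark free, coalesce with adjacent free neighbors -> [0-7 FREE][8-12 ALLOC][13-23 FREE]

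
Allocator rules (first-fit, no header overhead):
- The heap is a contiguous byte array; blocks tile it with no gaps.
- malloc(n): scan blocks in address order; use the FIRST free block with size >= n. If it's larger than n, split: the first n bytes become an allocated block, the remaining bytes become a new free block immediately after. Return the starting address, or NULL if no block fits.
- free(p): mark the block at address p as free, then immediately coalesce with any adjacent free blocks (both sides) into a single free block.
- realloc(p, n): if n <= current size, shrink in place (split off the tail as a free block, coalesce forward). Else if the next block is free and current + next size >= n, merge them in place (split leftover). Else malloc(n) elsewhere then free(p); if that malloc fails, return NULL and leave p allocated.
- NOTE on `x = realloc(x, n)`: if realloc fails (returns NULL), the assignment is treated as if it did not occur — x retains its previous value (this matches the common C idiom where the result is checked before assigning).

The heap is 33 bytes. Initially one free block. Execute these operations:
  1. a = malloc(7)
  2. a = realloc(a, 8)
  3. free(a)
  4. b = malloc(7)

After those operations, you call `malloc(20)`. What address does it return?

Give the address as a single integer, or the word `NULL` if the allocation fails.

Op 1: a = malloc(7) -> a = 0; heap: [0-6 ALLOC][7-32 FREE]
Op 2: a = realloc(a, 8) -> a = 0; heap: [0-7 ALLOC][8-32 FREE]
Op 3: free(a) -> (freed a); heap: [0-32 FREE]
Op 4: b = malloc(7) -> b = 0; heap: [0-6 ALLOC][7-32 FREE]
malloc(20): first-fit scan over [0-6 ALLOC][7-32 FREE] -> 7

Answer: 7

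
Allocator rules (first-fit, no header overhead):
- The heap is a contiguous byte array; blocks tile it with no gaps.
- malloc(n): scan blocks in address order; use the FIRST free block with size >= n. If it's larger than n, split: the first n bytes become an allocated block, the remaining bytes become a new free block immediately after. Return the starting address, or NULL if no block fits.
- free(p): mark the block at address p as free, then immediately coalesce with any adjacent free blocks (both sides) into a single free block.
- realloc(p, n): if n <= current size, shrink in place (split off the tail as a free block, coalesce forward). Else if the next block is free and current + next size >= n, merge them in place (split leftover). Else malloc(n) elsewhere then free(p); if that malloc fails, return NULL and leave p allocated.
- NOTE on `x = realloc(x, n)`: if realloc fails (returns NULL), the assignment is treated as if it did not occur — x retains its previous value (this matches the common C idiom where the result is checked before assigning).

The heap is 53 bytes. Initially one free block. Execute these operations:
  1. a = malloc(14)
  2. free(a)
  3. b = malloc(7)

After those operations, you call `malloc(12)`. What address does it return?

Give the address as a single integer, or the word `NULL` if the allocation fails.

Op 1: a = malloc(14) -> a = 0; heap: [0-13 ALLOC][14-52 FREE]
Op 2: free(a) -> (freed a); heap: [0-52 FREE]
Op 3: b = malloc(7) -> b = 0; heap: [0-6 ALLOC][7-52 FREE]
malloc(12): first-fit scan over [0-6 ALLOC][7-52 FREE] -> 7

Answer: 7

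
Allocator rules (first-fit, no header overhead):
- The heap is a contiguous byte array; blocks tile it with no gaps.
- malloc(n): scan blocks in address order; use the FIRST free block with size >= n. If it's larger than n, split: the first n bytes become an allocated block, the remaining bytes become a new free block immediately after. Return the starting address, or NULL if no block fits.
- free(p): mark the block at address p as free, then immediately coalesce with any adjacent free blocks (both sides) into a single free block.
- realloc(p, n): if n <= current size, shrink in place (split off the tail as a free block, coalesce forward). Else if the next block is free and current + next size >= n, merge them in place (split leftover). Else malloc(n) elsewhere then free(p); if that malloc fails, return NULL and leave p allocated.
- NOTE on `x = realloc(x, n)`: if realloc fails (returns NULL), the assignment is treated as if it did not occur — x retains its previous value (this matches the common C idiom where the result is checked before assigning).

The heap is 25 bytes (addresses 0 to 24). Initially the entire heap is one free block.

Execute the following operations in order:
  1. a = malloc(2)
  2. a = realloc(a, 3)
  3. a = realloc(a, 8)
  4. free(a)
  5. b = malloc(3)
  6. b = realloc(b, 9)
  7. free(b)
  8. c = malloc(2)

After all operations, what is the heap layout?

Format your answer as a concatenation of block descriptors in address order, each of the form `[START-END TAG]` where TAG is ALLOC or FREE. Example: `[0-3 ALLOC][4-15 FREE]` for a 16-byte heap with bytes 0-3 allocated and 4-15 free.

Op 1: a = malloc(2) -> a = 0; heap: [0-1 ALLOC][2-24 FREE]
Op 2: a = realloc(a, 3) -> a = 0; heap: [0-2 ALLOC][3-24 FREE]
Op 3: a = realloc(a, 8) -> a = 0; heap: [0-7 ALLOC][8-24 FREE]
Op 4: free(a) -> (freed a); heap: [0-24 FREE]
Op 5: b = malloc(3) -> b = 0; heap: [0-2 ALLOC][3-24 FREE]
Op 6: b = realloc(b, 9) -> b = 0; heap: [0-8 ALLOC][9-24 FREE]
Op 7: free(b) -> (freed b); heap: [0-24 FREE]
Op 8: c = malloc(2) -> c = 0; heap: [0-1 ALLOC][2-24 FREE]

Answer: [0-1 ALLOC][2-24 FREE]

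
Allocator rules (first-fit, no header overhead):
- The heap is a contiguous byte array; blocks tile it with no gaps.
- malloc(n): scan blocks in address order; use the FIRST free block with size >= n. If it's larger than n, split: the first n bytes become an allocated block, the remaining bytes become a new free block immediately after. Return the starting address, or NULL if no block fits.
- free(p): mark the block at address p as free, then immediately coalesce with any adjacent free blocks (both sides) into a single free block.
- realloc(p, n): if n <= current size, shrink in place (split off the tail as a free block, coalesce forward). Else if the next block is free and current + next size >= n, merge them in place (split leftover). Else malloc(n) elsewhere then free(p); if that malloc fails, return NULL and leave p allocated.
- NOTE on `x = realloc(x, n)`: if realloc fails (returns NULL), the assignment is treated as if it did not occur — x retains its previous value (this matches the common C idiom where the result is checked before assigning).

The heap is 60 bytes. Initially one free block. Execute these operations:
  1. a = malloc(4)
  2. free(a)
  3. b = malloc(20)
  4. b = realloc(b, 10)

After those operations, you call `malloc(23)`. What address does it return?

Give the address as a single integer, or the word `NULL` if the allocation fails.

Answer: 10

Derivation:
Op 1: a = malloc(4) -> a = 0; heap: [0-3 ALLOC][4-59 FREE]
Op 2: free(a) -> (freed a); heap: [0-59 FREE]
Op 3: b = malloc(20) -> b = 0; heap: [0-19 ALLOC][20-59 FREE]
Op 4: b = realloc(b, 10) -> b = 0; heap: [0-9 ALLOC][10-59 FREE]
malloc(23): first-fit scan over [0-9 ALLOC][10-59 FREE] -> 10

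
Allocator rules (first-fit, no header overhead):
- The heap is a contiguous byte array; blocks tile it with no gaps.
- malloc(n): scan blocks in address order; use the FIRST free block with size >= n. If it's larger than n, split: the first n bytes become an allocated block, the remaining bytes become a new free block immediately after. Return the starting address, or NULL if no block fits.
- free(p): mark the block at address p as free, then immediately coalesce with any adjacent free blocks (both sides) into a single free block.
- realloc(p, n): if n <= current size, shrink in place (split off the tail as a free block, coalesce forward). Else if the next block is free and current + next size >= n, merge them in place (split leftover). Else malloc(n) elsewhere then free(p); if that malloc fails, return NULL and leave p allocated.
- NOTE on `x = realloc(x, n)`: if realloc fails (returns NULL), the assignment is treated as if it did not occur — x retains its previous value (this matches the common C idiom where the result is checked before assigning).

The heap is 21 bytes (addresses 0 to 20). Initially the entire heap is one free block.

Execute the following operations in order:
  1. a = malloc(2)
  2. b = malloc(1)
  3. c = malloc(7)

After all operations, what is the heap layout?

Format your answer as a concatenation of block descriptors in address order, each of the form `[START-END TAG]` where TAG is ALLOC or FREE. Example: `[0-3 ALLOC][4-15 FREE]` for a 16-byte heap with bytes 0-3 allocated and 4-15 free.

Op 1: a = malloc(2) -> a = 0; heap: [0-1 ALLOC][2-20 FREE]
Op 2: b = malloc(1) -> b = 2; heap: [0-1 ALLOC][2-2 ALLOC][3-20 FREE]
Op 3: c = malloc(7) -> c = 3; heap: [0-1 ALLOC][2-2 ALLOC][3-9 ALLOC][10-20 FREE]

Answer: [0-1 ALLOC][2-2 ALLOC][3-9 ALLOC][10-20 FREE]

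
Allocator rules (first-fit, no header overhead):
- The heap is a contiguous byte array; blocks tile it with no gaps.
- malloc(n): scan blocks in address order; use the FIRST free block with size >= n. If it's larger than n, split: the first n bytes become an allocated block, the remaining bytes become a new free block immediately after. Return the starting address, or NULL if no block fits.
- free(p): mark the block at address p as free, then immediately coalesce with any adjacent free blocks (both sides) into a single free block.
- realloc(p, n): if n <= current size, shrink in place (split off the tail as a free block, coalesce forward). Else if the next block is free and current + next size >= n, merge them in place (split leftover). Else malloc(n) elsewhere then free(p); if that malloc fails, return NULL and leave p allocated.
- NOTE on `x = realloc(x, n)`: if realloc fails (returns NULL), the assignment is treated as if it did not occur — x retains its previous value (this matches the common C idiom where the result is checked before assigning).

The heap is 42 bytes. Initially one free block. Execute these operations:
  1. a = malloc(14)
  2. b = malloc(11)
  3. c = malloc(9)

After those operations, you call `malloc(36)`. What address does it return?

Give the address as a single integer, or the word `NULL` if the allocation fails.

Answer: NULL

Derivation:
Op 1: a = malloc(14) -> a = 0; heap: [0-13 ALLOC][14-41 FREE]
Op 2: b = malloc(11) -> b = 14; heap: [0-13 ALLOC][14-24 ALLOC][25-41 FREE]
Op 3: c = malloc(9) -> c = 25; heap: [0-13 ALLOC][14-24 ALLOC][25-33 ALLOC][34-41 FREE]
malloc(36): first-fit scan over [0-13 ALLOC][14-24 ALLOC][25-33 ALLOC][34-41 FREE] -> NULL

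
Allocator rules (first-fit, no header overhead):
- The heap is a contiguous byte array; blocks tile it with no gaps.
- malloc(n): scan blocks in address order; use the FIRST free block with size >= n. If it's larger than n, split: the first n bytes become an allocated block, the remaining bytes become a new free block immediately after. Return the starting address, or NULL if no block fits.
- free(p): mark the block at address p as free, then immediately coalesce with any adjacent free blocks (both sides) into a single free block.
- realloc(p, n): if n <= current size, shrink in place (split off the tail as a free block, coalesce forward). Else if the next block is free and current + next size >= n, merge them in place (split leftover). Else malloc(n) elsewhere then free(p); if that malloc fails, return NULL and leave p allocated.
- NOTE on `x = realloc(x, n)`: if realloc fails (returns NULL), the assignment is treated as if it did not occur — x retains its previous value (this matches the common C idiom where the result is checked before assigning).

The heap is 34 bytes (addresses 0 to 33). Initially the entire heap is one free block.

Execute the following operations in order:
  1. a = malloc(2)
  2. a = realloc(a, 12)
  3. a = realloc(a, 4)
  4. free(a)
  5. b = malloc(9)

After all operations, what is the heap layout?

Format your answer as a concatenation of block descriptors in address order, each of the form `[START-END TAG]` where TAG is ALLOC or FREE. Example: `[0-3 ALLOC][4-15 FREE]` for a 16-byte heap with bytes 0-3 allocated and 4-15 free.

Answer: [0-8 ALLOC][9-33 FREE]

Derivation:
Op 1: a = malloc(2) -> a = 0; heap: [0-1 ALLOC][2-33 FREE]
Op 2: a = realloc(a, 12) -> a = 0; heap: [0-11 ALLOC][12-33 FREE]
Op 3: a = realloc(a, 4) -> a = 0; heap: [0-3 ALLOC][4-33 FREE]
Op 4: free(a) -> (freed a); heap: [0-33 FREE]
Op 5: b = malloc(9) -> b = 0; heap: [0-8 ALLOC][9-33 FREE]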